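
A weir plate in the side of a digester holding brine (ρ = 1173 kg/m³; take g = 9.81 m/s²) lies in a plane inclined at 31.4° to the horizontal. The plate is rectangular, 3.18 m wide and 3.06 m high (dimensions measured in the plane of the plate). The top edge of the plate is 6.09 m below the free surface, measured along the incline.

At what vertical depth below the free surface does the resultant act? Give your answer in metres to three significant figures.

h_p = 4.02 m

γ = ρg = 1173 × 9.81 / 1000 = 11.50713 kN/m³.
Let θ = 31.4° be the plate's angle to the horizontal; measure y along the incline from where the plane meets the free surface. Vertical depth h = y·sinθ with sinθ = 0.521010.
The centroid lies 3.06/2 = 1.53 m below the top edge, so y_c = 6.09 + 1.53 = 7.62 m and h_c = 7.62 × 0.521010 = 3.9701 m.
A = 3.18 × 3.06 = 9.7308 m².
Resultant F = γ·h_c·A = 11.50713 × 3.9701 × 9.7308 = 444.546 kN.
I_c = b·h³/12 = 3.18 × 3.06³/12 = 7.59294 m⁴.
Centre of pressure: y_p = y_c + I_c/(y_c·A) = 7.62 + 7.59294/(7.62 × 9.7308) = 7.62 + 0.102402 = 7.7224 m along the plane.
Vertically, h_p = y_p·sinθ = 7.7224 × 0.521010 = 4.02345 m.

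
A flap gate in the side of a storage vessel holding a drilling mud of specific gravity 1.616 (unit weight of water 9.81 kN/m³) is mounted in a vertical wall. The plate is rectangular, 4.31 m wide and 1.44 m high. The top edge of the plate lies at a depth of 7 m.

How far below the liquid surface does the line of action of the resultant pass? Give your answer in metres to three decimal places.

h_p = 7.742 m

γ = 1.616 × 9.81 = 15.85296 kN/m³.
The centroid lies 1.44/2 = 0.72 m below the top edge, so the centroid depth is h_c = 7 + 0.72 = 7.72 m.
A = 4.31 × 1.44 = 6.2064 m².
Resultant F = γ·h_c·A = 15.85296 × 7.72 × 6.2064 = 759.569 kN.
I_c = b·h³/12 = 4.31 × 1.44³/12 = 1.07247 m⁴.
Centre of pressure: y_p = y_c + I_c/(y_c·A) = 7.72 + 1.07247/(7.72 × 6.2064) = 7.72 + 0.0223835 = 7.74238 m along the plane.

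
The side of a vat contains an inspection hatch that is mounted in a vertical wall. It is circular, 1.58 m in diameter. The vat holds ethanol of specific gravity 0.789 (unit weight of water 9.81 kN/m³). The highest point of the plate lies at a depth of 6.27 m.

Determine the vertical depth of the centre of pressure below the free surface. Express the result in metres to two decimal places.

γ = 0.789 × 9.81 = 7.74009 kN/m³.
The centroid is at the centre, 0.79 m below the top of the plate, so the centroid depth is h_c = 6.27 + 0.79 = 7.06 m.
A = π(0.79)² = 1.96067 m².
Resultant F = γ·h_c·A = 7.74009 × 7.06 × 1.96067 = 107.141 kN.
I_c = πr⁴/4 = π × 0.79⁴/4 = 0.305913 m⁴.
Centre of pressure: y_p = y_c + I_c/(y_c·A) = 7.06 + 0.305913/(7.06 × 1.96067) = 7.06 + 0.0220998 = 7.0821 m along the plane.

h_p = 7.08 m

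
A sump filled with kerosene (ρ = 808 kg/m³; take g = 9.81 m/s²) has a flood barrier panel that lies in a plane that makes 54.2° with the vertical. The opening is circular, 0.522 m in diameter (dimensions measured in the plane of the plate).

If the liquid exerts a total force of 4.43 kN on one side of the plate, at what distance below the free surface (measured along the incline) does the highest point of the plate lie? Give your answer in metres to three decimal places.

γ = ρg = 808 × 9.81 / 1000 = 7.92648 kN/m³.
A = π(0.261)² = 0.214008 m².
From F = γ·h_c·A, the centroid depth is h_c = 4.43/(7.92648 × 0.214008) = 2.61152 m.
The plate makes 54.2° with the vertical, i.e. θ = 90° − 54.2° = 35.8° to the horizontal. Measuring y along the incline from the free-surface line, vertical depth h = y·sinθ with sinθ = 0.584958.
Along the incline, y_c = h_c/sinθ = 2.61152/0.584958 = 4.46446 m.
The centroid is at the centre, 0.261 m below the top of the plate, so the highest point sits at y_top = 4.46446 − 0.261 = 4.20346 m along the incline.

y_top ≈ 4.203 m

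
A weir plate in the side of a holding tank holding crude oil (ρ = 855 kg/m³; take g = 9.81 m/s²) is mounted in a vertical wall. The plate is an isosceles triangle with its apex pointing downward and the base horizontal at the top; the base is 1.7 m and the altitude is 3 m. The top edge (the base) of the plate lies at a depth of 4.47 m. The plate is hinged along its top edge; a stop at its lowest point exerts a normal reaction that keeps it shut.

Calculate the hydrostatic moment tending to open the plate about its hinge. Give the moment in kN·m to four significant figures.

M ≈ 127.7 kN·m

γ = ρg = 855 × 9.81 / 1000 = 8.38755 kN/m³.
With the apex down, the centroid sits h/3 = 3/3 = 1 m below the base (the top edge), so the centroid depth is h_c = 4.47 + 1 = 5.47 m.
A = ½ × 1.7 × 3 = 2.55 m².
Resultant F = γ·h_c·A = 8.38755 × 5.47 × 2.55 = 116.994 kN.
I_c = b·h³/36 = 1.7 × 3³/36 = 1.275 m⁴.
Centre of pressure: y_p = y_c + I_c/(y_c·A) = 5.47 + 1.275/(5.47 × 2.55) = 5.47 + 0.0914077 = 5.56141 m along the plane.
The resultant acts 1 + 0.0914077 = 1.09141 m (along the plate) below the hinge at the top edge, so the moment about the hinge is M = F × 1.09141 = 116.994 × 1.09141 = 127.688 kN·m.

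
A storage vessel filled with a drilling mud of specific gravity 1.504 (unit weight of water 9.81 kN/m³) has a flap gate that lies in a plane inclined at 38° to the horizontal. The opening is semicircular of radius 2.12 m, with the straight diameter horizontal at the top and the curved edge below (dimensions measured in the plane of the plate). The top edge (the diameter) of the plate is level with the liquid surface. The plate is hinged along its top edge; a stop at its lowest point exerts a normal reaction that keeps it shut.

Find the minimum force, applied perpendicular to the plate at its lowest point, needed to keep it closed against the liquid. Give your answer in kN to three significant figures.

γ = 1.504 × 9.81 = 14.75424 kN/m³.
Let θ = 38° be the plate's angle to the horizontal; measure y along the incline from where the plane meets the free surface. Vertical depth h = y·sinθ with sinθ = 0.615661.
The centroid of a semicircle lies 4r/(3π) = 0.899756 m from the diameter, here below the top edge, so y_c = 0.899756 m and h_c = 0.899756 × 0.615661 = 0.553945 m.
A = πr²/2 = π × 2.12²/2 = 7.05979 m².
Resultant F = γ·h_c·A = 14.75424 × 0.553945 × 7.05979 = 57.6999 kN.
I_c = (π/8 − 8/(9π))·r⁴ = 0.109757 × 2.12⁴ = 2.21705 m⁴.
Centre of pressure: y_p = y_c + I_c/(y_c·A) = 0.899756 + 2.21705/(0.899756 × 7.05979) = 0.899756 + 0.349027 = 1.24878 m along the plane.
The resultant acts 0.899756 + 0.349027 = 1.24878 m (along the plate) below the hinge at the top edge, so the moment about the hinge is M = F × 1.24878 = 57.6999 × 1.24878 = 72.0545 kN·m.
A normal force at the bottom, 2.12 m from the hinge, must supply this moment: P = 72.0545/2.12 = 33.988 kN.

P ≈ 34.0 kN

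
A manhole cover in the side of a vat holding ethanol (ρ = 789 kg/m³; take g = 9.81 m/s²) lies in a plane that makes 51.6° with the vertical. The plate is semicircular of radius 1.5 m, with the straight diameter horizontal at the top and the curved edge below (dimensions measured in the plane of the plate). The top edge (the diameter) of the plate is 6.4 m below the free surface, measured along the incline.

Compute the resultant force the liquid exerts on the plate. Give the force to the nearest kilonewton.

γ = ρg = 789 × 9.81 / 1000 = 7.74009 kN/m³.
The plate makes 51.6° with the vertical, i.e. θ = 90° − 51.6° = 38.4° to the horizontal. Measuring y along the incline from the free-surface line, vertical depth h = y·sinθ with sinθ = 0.621148.
The centroid of a semicircle lies 4r/(3π) = 0.63662 m from the diameter, here below the top edge, so y_c = 6.4 + 0.63662 = 7.03662 m and h_c = 7.03662 × 0.621148 = 4.37078 m.
A = πr²/2 = π × 1.5²/2 = 3.53429 m².
Resultant F = γ·h_c·A = 7.74009 × 4.37078 × 3.53429 = 119.566 kN.

F ≈ 120 kN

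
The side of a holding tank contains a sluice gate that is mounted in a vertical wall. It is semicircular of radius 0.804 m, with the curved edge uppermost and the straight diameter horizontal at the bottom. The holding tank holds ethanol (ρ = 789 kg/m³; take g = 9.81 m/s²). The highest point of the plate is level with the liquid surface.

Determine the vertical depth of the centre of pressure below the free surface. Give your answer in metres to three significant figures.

γ = ρg = 789 × 9.81 / 1000 = 7.74009 kN/m³.
The centroid lies 4r/(3π) = 0.341228 m above the diameter, so r − 4r/(3π) = 0.804 − 0.341228 = 0.462772 m below the topmost point, so the centroid depth is h_c = 0.462772 m.
A = πr²/2 = π × 0.804²/2 = 1.01539 m².
Resultant F = γ·h_c·A = 7.74009 × 0.462772 × 1.01539 = 3.63702 kN.
I_c = (π/8 − 8/(9π))·r⁴ = 0.109757 × 0.804⁴ = 0.0458624 m⁴.
Centre of pressure: y_p = y_c + I_c/(y_c·A) = 0.462772 + 0.0458624/(0.462772 × 1.01539) = 0.462772 + 0.0976016 = 0.560374 m along the plane.

h_p = 0.560 m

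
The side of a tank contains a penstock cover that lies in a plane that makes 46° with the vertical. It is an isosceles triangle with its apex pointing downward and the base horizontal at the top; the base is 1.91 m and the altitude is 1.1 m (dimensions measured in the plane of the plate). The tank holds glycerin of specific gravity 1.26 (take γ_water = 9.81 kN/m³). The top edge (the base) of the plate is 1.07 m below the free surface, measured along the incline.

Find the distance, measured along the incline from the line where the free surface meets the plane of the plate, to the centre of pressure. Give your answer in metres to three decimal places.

γ = 1.26 × 9.81 = 12.3606 kN/m³.
The plate makes 46° with the vertical, i.e. θ = 90° − 46° = 44° to the horizontal. Measuring y along the incline from the free-surface line, vertical depth h = y·sinθ with sinθ = 0.694658.
With the apex down, the centroid sits h/3 = 1.1/3 = 0.366667 m below the base (the top edge), so y_c = 1.07 + 0.366667 = 1.43667 m and h_c = 1.43667 × 0.694658 = 0.997994 m.
A = ½ × 1.91 × 1.1 = 1.0505 m².
Resultant F = γ·h_c·A = 12.3606 × 0.997994 × 1.0505 = 12.9588 kN.
I_c = b·h³/36 = 1.91 × 1.1³/36 = 0.0706169 m⁴.
Centre of pressure: y_p = y_c + I_c/(y_c·A) = 1.43667 + 0.0706169/(1.43667 × 1.0505) = 1.43667 + 0.0467903 = 1.48346 m along the plane.

y_p = 1.483 m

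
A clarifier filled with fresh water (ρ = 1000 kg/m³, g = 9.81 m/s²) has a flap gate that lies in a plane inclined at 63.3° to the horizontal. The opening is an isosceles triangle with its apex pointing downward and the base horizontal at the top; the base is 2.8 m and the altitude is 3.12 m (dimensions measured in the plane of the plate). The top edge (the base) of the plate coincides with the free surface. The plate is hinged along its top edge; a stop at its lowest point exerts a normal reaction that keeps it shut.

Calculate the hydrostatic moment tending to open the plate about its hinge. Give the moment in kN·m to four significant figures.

γ = ρg = 1000 × 9.81 = 9810 N/m³ = 9.81 kN/m³.
Let θ = 63.3° be the plate's angle to the horizontal; measure y along the incline from where the plane meets the free surface. Vertical depth h = y·sinθ with sinθ = 0.893371.
With the apex down, the centroid sits h/3 = 3.12/3 = 1.04 m below the base (the top edge), so y_c = 1.04 m and h_c = 1.04 × 0.893371 = 0.929106 m.
A = ½ × 2.8 × 3.12 = 4.368 m².
Resultant F = γ·h_c·A = 9.81 × 0.929106 × 4.368 = 39.8123 kN.
I_c = b·h³/36 = 2.8 × 3.12³/36 = 2.36221 m⁴.
Centre of pressure: y_p = y_c + I_c/(y_c·A) = 1.04 + 2.36221/(1.04 × 4.368) = 1.04 + 0.519999 = 1.56 m along the plane.
The resultant acts 1.04 + 0.519999 = 1.56 m (along the plate) below the hinge at the top edge, so the moment about the hinge is M = F × 1.56 = 39.8123 × 1.56 = 62.1072 kN·m.

M ≈ 62.11 kN·m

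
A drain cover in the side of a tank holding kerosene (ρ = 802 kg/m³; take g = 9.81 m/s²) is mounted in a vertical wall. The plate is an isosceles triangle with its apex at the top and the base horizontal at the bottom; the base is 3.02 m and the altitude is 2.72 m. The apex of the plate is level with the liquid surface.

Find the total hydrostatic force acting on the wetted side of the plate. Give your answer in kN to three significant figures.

γ = ρg = 802 × 9.81 / 1000 = 7.86762 kN/m³.
With the apex up, the centroid sits 2h/3 = 2 × 2.72/3 = 1.81333 m below the apex, so the centroid depth is h_c = 1.81333 m.
A = ½ × 3.02 × 2.72 = 4.1072 m².
Resultant F = γ·h_c·A = 7.86762 × 1.81333 × 4.1072 = 58.5957 kN.

F ≈ 58.6 kN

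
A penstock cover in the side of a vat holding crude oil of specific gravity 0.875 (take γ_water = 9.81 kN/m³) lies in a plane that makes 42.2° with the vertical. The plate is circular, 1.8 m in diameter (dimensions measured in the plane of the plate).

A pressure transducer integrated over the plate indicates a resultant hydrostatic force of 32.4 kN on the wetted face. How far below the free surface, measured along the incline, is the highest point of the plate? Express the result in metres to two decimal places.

y_top ≈ 1.10 m

γ = 0.875 × 9.81 = 8.58375 kN/m³.
A = π(0.9)² = 2.54469 m².
From F = γ·h_c·A, the centroid depth is h_c = 32.4/(8.58375 × 2.54469) = 1.48331 m.
The plate makes 42.2° with the vertical, i.e. θ = 90° − 42.2° = 47.8° to the horizontal. Measuring y along the incline from the free-surface line, vertical depth h = y·sinθ with sinθ = 0.740805.
Along the incline, y_c = h_c/sinθ = 1.48331/0.740805 = 2.00229 m.
The centroid is at the centre, 0.9 m below the top of the plate, so the highest point sits at y_top = 2.00229 − 0.9 = 1.10229 m along the incline.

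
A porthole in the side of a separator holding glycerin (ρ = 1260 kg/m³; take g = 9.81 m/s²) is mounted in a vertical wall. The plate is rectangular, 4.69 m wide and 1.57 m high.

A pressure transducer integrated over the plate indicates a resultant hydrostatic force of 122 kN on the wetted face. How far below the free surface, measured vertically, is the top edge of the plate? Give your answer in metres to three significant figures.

γ = ρg = 1260 × 9.81 / 1000 = 12.3606 kN/m³.
A = 4.69 × 1.57 = 7.3633 m².
From F = γ·h_c·A, the centroid depth is h_c = 122/(12.3606 × 7.3633) = 1.34044 m.
The centroid lies 1.57/2 = 0.785 m below the top edge, so the top edge sits at h_top = 1.34044 − 0.785 = 0.55544 m below the surface.

d_top ≈ 0.555 m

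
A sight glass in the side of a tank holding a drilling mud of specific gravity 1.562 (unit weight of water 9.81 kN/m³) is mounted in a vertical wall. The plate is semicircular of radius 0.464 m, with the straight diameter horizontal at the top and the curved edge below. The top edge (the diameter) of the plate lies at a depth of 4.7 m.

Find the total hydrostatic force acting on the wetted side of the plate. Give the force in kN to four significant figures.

F ≈ 25.38 kN

γ = 1.562 × 9.81 = 15.32322 kN/m³.
The centroid of a semicircle lies 4r/(3π) = 0.196928 m from the diameter, here below the top edge, so the centroid depth is h_c = 4.7 + 0.196928 = 4.89693 m.
A = πr²/2 = π × 0.464²/2 = 0.338186 m².
Resultant F = γ·h_c·A = 15.32322 × 4.89693 × 0.338186 = 25.3764 kN.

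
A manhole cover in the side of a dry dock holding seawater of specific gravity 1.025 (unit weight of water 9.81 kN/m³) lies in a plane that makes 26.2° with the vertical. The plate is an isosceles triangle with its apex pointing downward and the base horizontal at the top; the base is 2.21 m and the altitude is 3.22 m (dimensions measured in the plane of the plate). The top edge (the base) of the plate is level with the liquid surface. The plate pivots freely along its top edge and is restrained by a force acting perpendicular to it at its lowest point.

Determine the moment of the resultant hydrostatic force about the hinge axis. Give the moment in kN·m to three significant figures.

γ = 1.025 × 9.81 = 10.05525 kN/m³.
The plate makes 26.2° with the vertical, i.e. θ = 90° − 26.2° = 63.8° to the horizontal. Measuring y along the incline from the free-surface line, vertical depth h = y·sinθ with sinθ = 0.897258.
With the apex down, the centroid sits h/3 = 3.22/3 = 1.07333 m below the base (the top edge), so y_c = 1.07333 m and h_c = 1.07333 × 0.897258 = 0.963054 m.
A = ½ × 2.21 × 3.22 = 3.5581 m².
Resultant F = γ·h_c·A = 10.05525 × 0.963054 × 3.5581 = 34.4557 kN.
I_c = b·h³/36 = 2.21 × 3.22³/36 = 2.04954 m⁴.
Centre of pressure: y_p = y_c + I_c/(y_c·A) = 1.07333 + 2.04954/(1.07333 × 3.5581) = 1.07333 + 0.536667 = 1.61 m along the plane.
The resultant acts 1.07333 + 0.536667 = 1.61 m (along the plate) below the hinge at the top edge, so the moment about the hinge is M = F × 1.61 = 34.4557 × 1.61 = 55.4737 kN·m.

M ≈ 55.5 kN·m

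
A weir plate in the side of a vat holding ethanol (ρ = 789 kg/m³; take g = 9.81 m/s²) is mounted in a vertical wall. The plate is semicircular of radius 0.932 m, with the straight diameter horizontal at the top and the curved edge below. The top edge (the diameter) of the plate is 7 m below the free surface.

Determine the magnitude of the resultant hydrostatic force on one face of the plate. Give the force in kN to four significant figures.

F ≈ 78.10 kN

γ = ρg = 789 × 9.81 / 1000 = 7.74009 kN/m³.
The centroid of a semicircle lies 4r/(3π) = 0.395553 m from the diameter, here below the top edge, so the centroid depth is h_c = 7 + 0.395553 = 7.39555 m.
A = πr²/2 = π × 0.932²/2 = 1.36443 m².
Resultant F = γ·h_c·A = 7.74009 × 7.39555 × 1.36443 = 78.103 kN.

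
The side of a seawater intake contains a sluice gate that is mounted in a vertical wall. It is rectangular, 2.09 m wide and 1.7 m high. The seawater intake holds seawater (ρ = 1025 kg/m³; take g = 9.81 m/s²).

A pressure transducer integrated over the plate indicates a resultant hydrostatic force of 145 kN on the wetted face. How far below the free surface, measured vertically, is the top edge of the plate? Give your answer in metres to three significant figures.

γ = ρg = 1025 × 9.81 / 1000 = 10.05525 kN/m³.
A = 2.09 × 1.7 = 3.553 m².
From F = γ·h_c·A, the centroid depth is h_c = 145/(10.05525 × 3.553) = 4.05863 m.
The centroid lies 1.7/2 = 0.85 m below the top edge, so the top edge sits at h_top = 4.05863 − 0.85 = 3.20863 m below the surface.

d_top ≈ 3.21 m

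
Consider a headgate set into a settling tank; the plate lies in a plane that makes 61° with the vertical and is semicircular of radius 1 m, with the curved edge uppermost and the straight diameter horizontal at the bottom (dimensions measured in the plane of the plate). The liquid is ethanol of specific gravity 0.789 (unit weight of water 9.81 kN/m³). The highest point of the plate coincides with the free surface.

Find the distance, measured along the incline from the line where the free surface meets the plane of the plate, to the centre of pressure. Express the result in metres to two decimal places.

y_p = 0.70 m

γ = 0.789 × 9.81 = 7.74009 kN/m³.
The plate makes 61° with the vertical, i.e. θ = 90° − 61° = 29° to the horizontal. Measuring y along the incline from the free-surface line, vertical depth h = y·sinθ with sinθ = 0.484810.
The centroid lies 4r/(3π) = 0.424413 m above the diameter, so r − 4r/(3π) = 1 − 0.424413 = 0.575587 m below the topmost point, so y_c = 0.575587 m and h_c = 0.575587 × 0.484810 = 0.27905 m.
A = πr²/2 = π × 1²/2 = 1.5708 m².
Resultant F = γ·h_c·A = 7.74009 × 0.27905 × 1.5708 = 3.39273 kN.
I_c = (π/8 − 8/(9π))·r⁴ = 0.109757 × 1⁴ = 0.109757 m⁴.
Centre of pressure: y_p = y_c + I_c/(y_c·A) = 0.575587 + 0.109757/(0.575587 × 1.5708) = 0.575587 + 0.121395 = 0.696982 m along the plane.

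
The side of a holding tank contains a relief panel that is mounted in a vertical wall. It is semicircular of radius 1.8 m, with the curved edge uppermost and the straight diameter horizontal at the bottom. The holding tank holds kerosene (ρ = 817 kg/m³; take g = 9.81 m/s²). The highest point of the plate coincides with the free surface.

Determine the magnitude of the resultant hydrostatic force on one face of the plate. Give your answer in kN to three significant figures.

F ≈ 42.3 kN

γ = ρg = 817 × 9.81 / 1000 = 8.01477 kN/m³.
The centroid lies 4r/(3π) = 0.763944 m above the diameter, so r − 4r/(3π) = 1.8 − 0.763944 = 1.03606 m below the topmost point, so the centroid depth is h_c = 1.03606 m.
A = πr²/2 = π × 1.8²/2 = 5.08938 m².
Resultant F = γ·h_c·A = 8.01477 × 1.03606 × 5.08938 = 42.2611 kN.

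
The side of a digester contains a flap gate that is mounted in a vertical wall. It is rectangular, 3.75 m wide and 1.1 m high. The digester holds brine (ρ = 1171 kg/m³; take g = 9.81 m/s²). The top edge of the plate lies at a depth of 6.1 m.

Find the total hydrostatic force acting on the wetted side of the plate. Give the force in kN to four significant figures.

F ≈ 315.1 kN

γ = ρg = 1171 × 9.81 / 1000 = 11.48751 kN/m³.
The centroid lies 1.1/2 = 0.55 m below the top edge, so the centroid depth is h_c = 6.1 + 0.55 = 6.65 m.
A = 3.75 × 1.1 = 4.125 m².
Resultant F = γ·h_c·A = 11.48751 × 6.65 × 4.125 = 315.117 kN.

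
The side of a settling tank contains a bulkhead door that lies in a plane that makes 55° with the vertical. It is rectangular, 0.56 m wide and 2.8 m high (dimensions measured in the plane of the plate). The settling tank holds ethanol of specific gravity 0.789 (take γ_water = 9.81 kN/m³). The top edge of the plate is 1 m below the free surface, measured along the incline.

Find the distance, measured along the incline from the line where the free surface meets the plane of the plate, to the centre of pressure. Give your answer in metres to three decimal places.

y_p = 2.672 m

γ = 0.789 × 9.81 = 7.74009 kN/m³.
The plate makes 55° with the vertical, i.e. θ = 90° − 55° = 35° to the horizontal. Measuring y along the incline from the free-surface line, vertical depth h = y·sinθ with sinθ = 0.573576.
The centroid lies 2.8/2 = 1.4 m below the top edge, so y_c = 1 + 1.4 = 2.4 m and h_c = 2.4 × 0.573576 = 1.37658 m.
A = 0.56 × 2.8 = 1.568 m².
Resultant F = γ·h_c·A = 7.74009 × 1.37658 × 1.568 = 16.7068 kN.
I_c = b·h³/12 = 0.56 × 2.8³/12 = 1.02443 m⁴.
Centre of pressure: y_p = y_c + I_c/(y_c·A) = 2.4 + 1.02443/(2.4 × 1.568) = 2.4 + 0.272223 = 2.67222 m along the plane.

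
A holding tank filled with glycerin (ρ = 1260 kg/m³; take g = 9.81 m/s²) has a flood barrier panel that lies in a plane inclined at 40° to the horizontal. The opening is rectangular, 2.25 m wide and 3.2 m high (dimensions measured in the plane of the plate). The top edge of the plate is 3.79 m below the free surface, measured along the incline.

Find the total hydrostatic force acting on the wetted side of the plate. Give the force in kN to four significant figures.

F ≈ 308.3 kN

γ = ρg = 1260 × 9.81 / 1000 = 12.3606 kN/m³.
Let θ = 40° be the plate's angle to the horizontal; measure y along the incline from where the plane meets the free surface. Vertical depth h = y·sinθ with sinθ = 0.642788.
The centroid lies 3.2/2 = 1.6 m below the top edge, so y_c = 3.79 + 1.6 = 5.39 m and h_c = 5.39 × 0.642788 = 3.46463 m.
A = 2.25 × 3.2 = 7.2 m².
Resultant F = γ·h_c·A = 12.3606 × 3.46463 × 7.2 = 308.339 kN.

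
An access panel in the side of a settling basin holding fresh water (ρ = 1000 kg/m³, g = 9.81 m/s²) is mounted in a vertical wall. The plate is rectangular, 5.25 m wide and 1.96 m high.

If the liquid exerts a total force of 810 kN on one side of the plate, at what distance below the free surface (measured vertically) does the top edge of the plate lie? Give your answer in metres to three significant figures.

γ = ρg = 1000 × 9.81 = 9810 N/m³ = 9.81 kN/m³.
A = 5.25 × 1.96 = 10.29 m².
From F = γ·h_c·A, the centroid depth is h_c = 810/(9.81 × 10.29) = 8.02418 m.
The centroid lies 1.96/2 = 0.98 m below the top edge, so the top edge sits at h_top = 8.02418 − 0.98 = 7.04418 m below the surface.

d_top ≈ 7.04 m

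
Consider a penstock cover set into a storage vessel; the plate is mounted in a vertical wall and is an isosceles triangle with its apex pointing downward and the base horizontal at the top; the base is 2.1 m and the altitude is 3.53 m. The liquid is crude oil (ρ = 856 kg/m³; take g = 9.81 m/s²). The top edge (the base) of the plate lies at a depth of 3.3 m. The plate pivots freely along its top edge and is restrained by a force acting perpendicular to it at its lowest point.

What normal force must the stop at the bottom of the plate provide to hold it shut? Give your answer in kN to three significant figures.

P ≈ 52.5 kN

γ = ρg = 856 × 9.81 / 1000 = 8.39736 kN/m³.
With the apex down, the centroid sits h/3 = 3.53/3 = 1.17667 m below the base (the top edge), so the centroid depth is h_c = 3.3 + 1.17667 = 4.47667 m.
A = ½ × 2.1 × 3.53 = 3.7065 m².
Resultant F = γ·h_c·A = 8.39736 × 4.47667 × 3.7065 = 139.336 kN.
I_c = b·h³/36 = 2.1 × 3.53³/36 = 2.56591 m⁴.
Centre of pressure: y_p = y_c + I_c/(y_c·A) = 4.47667 + 2.56591/(4.47667 × 3.7065) = 4.47667 + 0.15464 = 4.63131 m along the plane.
The resultant acts 1.17667 + 0.15464 = 1.33131 m (along the plate) below the hinge at the top edge, so the moment about the hinge is M = F × 1.33131 = 139.336 × 1.33131 = 185.499 kN·m.
A normal force at the bottom, 3.53 m from the hinge, must supply this moment: P = 185.499/3.53 = 52.5493 kN.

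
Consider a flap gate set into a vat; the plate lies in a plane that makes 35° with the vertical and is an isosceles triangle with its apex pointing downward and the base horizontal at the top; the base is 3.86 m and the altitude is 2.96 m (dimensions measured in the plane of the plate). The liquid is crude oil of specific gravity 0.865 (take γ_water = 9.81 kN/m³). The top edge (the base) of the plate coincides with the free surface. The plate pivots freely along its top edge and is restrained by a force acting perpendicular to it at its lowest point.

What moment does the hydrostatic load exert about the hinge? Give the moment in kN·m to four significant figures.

M ≈ 57.99 kN·m

γ = 0.865 × 9.81 = 8.48565 kN/m³.
The plate makes 35° with the vertical, i.e. θ = 90° − 35° = 55° to the horizontal. Measuring y along the incline from the free-surface line, vertical depth h = y·sinθ with sinθ = 0.819152.
With the apex down, the centroid sits h/3 = 2.96/3 = 0.986667 m below the base (the top edge), so y_c = 0.986667 m and h_c = 0.986667 × 0.819152 = 0.80823 m.
A = ½ × 3.86 × 2.96 = 5.7128 m².
Resultant F = γ·h_c·A = 8.48565 × 0.80823 × 5.7128 = 39.1804 kN.
I_c = b·h³/36 = 3.86 × 2.96³/36 = 2.78074 m⁴.
Centre of pressure: y_p = y_c + I_c/(y_c·A) = 0.986667 + 2.78074/(0.986667 × 5.7128) = 0.986667 + 0.493334 = 1.48 m along the plane.
The resultant acts 0.986667 + 0.493334 = 1.48 m (along the plate) below the hinge at the top edge, so the moment about the hinge is M = F × 1.48 = 39.1804 × 1.48 = 57.987 kN·m.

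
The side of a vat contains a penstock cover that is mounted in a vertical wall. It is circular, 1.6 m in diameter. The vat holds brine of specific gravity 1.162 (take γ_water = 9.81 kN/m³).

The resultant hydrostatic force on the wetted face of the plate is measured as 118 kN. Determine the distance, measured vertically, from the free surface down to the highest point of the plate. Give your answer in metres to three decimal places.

γ = 1.162 × 9.81 = 11.39922 kN/m³.
A = π(0.8)² = 2.01062 m².
From F = γ·h_c·A, the centroid depth is h_c = 118/(11.39922 × 2.01062) = 5.14845 m.
The centroid is at the centre, 0.8 m below the top of the plate, so the highest point sits at h_top = 5.14845 − 0.8 = 4.34845 m below the surface.

d_top ≈ 4.348 m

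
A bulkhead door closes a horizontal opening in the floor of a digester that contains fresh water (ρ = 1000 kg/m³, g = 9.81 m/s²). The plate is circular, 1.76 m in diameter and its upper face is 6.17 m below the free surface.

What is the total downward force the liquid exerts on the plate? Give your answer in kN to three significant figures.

γ = ρg = 1000 × 9.81 = 9810 N/m³ = 9.81 kN/m³.
The plate is horizontal, so pressure is uniform at p = γ·h = 9.81 × 6.17 = 60.5277 kN/m².
A = π(0.88)² = 2.43285 m².
F = p·A = 60.5277 × 2.43285 = 147.255 kN.

F ≈ 147 kN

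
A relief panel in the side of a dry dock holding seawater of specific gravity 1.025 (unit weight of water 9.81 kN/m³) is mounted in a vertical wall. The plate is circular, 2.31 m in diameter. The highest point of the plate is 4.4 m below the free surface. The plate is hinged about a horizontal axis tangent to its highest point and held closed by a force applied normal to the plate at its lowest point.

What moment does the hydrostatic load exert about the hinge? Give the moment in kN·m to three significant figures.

γ = 1.025 × 9.81 = 10.05525 kN/m³.
The centroid is at the centre, 1.155 m below the top of the plate, so the centroid depth is h_c = 4.4 + 1.155 = 5.555 m.
A = π(1.155)² = 4.19096 m².
Resultant F = γ·h_c·A = 10.05525 × 5.555 × 4.19096 = 234.094 kN.
I_c = πr⁴/4 = π × 1.155⁴/4 = 1.39771 m⁴.
Centre of pressure: y_p = y_c + I_c/(y_c·A) = 5.555 + 1.39771/(5.555 × 4.19096) = 5.555 + 0.0600371 = 5.61504 m along the plane.
The resultant acts 1.155 + 0.0600371 = 1.21504 m (along the plate) below the hinge at the top edge, so the moment about the hinge is M = F × 1.21504 = 234.094 × 1.21504 = 284.434 kN·m.

M ≈ 284 kN·m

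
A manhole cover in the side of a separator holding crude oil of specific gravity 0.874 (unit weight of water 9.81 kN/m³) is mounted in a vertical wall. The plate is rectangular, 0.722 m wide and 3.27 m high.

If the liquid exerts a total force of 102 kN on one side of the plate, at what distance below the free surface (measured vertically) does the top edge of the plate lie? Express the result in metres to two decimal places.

d_top ≈ 3.40 m

γ = 0.874 × 9.81 = 8.57394 kN/m³.
A = 0.722 × 3.27 = 2.36094 m².
From F = γ·h_c·A, the centroid depth is h_c = 102/(8.57394 × 2.36094) = 5.03889 m.
The centroid lies 3.27/2 = 1.635 m below the top edge, so the top edge sits at h_top = 5.03889 − 1.635 = 3.40389 m below the surface.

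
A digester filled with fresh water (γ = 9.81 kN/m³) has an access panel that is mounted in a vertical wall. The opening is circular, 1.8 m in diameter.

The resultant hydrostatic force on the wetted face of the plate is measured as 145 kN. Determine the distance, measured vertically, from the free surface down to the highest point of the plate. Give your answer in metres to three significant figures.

γ = 9.81 kN/m³.
A = π(0.9)² = 2.54469 m².
From F = γ·h_c·A, the centroid depth is h_c = 145/(9.81 × 2.54469) = 5.8085 m.
The centroid is at the centre, 0.9 m below the top of the plate, so the highest point sits at h_top = 5.8085 − 0.9 = 4.9085 m below the surface.

d_top ≈ 4.91 m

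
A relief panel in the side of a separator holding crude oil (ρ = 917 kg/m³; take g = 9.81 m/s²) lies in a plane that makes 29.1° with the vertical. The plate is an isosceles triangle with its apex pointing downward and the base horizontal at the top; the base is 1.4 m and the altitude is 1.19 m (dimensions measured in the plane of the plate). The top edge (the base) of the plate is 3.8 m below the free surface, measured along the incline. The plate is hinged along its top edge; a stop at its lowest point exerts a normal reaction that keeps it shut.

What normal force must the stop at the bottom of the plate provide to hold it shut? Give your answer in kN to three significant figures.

P ≈ 9.59 kN

γ = ρg = 917 × 9.81 / 1000 = 8.99577 kN/m³.
The plate makes 29.1° with the vertical, i.e. θ = 90° − 29.1° = 60.9° to the horizontal. Measuring y along the incline from the free-surface line, vertical depth h = y·sinθ with sinθ = 0.873772.
With the apex down, the centroid sits h/3 = 1.19/3 = 0.396667 m below the base (the top edge), so y_c = 3.8 + 0.396667 = 4.19667 m and h_c = 4.19667 × 0.873772 = 3.66693 m.
A = ½ × 1.4 × 1.19 = 0.833 m².
Resultant F = γ·h_c·A = 8.99577 × 3.66693 × 0.833 = 27.4781 kN.
I_c = b·h³/36 = 1.4 × 1.19³/36 = 0.065534 m⁴.
Centre of pressure: y_p = y_c + I_c/(y_c·A) = 4.19667 + 0.065534/(4.19667 × 0.833) = 4.19667 + 0.0187464 = 4.21542 m along the plane.
The resultant acts 0.396667 + 0.0187464 = 0.415413 m (along the plate) below the hinge at the top edge, so the moment about the hinge is M = F × 0.415413 = 27.4781 × 0.415413 = 11.4148 kN·m.
A normal force at the bottom, 1.19 m from the hinge, must supply this moment: P = 11.4148/1.19 = 9.59227 kN.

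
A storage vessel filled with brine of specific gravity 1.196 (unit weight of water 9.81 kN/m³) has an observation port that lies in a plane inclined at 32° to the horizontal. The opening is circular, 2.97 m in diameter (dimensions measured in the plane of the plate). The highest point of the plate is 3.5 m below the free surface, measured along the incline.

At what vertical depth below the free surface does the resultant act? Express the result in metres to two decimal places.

γ = 1.196 × 9.81 = 11.73276 kN/m³.
Let θ = 32° be the plate's angle to the horizontal; measure y along the incline from where the plane meets the free surface. Vertical depth h = y·sinθ with sinθ = 0.529919.
The centroid is at the centre, 1.485 m below the top of the plate, so y_c = 3.5 + 1.485 = 4.985 m and h_c = 4.985 × 0.529919 = 2.64165 m.
A = π(1.485)² = 6.92792 m².
Resultant F = γ·h_c·A = 11.73276 × 2.64165 × 6.92792 = 214.723 kN.
I_c = πr⁴/4 = π × 1.485⁴/4 = 3.8194 m⁴.
Centre of pressure: y_p = y_c + I_c/(y_c·A) = 4.985 + 3.8194/(4.985 × 6.92792) = 4.985 + 0.110593 = 5.09559 m along the plane.
Vertically, h_p = y_p·sinθ = 5.09559 × 0.529919 = 2.70025 m.

h_p = 2.70 m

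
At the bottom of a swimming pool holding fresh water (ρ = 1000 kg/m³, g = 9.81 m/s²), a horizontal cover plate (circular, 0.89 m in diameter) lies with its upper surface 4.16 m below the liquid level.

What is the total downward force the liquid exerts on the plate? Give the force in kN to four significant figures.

γ = ρg = 1000 × 9.81 = 9810 N/m³ = 9.81 kN/m³.
The plate is horizontal, so pressure is uniform at p = γ·h = 9.81 × 4.16 = 40.8096 kN/m².
A = π(0.445)² = 0.622114 m².
F = p·A = 40.8096 × 0.622114 = 25.3882 kN.

F ≈ 25.39 kN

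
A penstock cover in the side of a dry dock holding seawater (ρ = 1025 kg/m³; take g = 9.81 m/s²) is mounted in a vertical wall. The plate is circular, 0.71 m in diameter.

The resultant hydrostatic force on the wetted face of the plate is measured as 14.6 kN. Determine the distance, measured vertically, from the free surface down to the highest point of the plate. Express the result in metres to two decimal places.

γ = ρg = 1025 × 9.81 / 1000 = 10.05525 kN/m³.
A = π(0.355)² = 0.395919 m².
From F = γ·h_c·A, the centroid depth is h_c = 14.6/(10.05525 × 0.395919) = 3.66736 m.
The centroid is at the centre, 0.355 m below the top of the plate, so the highest point sits at h_top = 3.66736 − 0.355 = 3.31236 m below the surface.

d_top ≈ 3.31 m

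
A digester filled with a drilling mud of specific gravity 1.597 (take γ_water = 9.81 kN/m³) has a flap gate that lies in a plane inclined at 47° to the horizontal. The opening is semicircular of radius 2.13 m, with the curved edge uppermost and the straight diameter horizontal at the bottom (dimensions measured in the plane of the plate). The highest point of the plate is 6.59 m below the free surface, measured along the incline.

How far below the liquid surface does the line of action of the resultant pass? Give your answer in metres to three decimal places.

γ = 1.597 × 9.81 = 15.66657 kN/m³.
Let θ = 47° be the plate's angle to the horizontal; measure y along the incline from where the plane meets the free surface. Vertical depth h = y·sinθ with sinθ = 0.731354.
The centroid lies 4r/(3π) = 0.904 m above the diameter, so r − 4r/(3π) = 2.13 − 0.904 = 1.226 m below the topmost point, so y_c = 6.59 + 1.226 = 7.816 m and h_c = 7.816 × 0.731354 = 5.71626 m.
A = πr²/2 = π × 2.13²/2 = 7.12655 m².
Resultant F = γ·h_c·A = 15.66657 × 5.71626 × 7.12655 = 638.212 kN.
I_c = (π/8 − 8/(9π))·r⁴ = 0.109757 × 2.13⁴ = 2.25918 m⁴.
Centre of pressure: y_p = y_c + I_c/(y_c·A) = 7.816 + 2.25918/(7.816 × 7.12655) = 7.816 + 0.040559 = 7.85656 m along the plane.
Vertically, h_p = y_p·sinθ = 7.85656 × 0.731354 = 5.74593 m.

h_p = 5.746 m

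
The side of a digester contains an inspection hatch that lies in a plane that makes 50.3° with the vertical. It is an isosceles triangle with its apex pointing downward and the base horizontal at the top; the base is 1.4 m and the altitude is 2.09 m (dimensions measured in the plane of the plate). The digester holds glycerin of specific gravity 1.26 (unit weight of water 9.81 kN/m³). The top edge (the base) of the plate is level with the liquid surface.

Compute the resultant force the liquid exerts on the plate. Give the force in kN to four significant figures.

F ≈ 8.047 kN

γ = 1.26 × 9.81 = 12.3606 kN/m³.
The plate makes 50.3° with the vertical, i.e. θ = 90° − 50.3° = 39.7° to the horizontal. Measuring y along the incline from the free-surface line, vertical depth h = y·sinθ with sinθ = 0.638768.
With the apex down, the centroid sits h/3 = 2.09/3 = 0.696667 m below the base (the top edge), so y_c = 0.696667 m and h_c = 0.696667 × 0.638768 = 0.445009 m.
A = ½ × 1.4 × 2.09 = 1.463 m².
Resultant F = γ·h_c·A = 12.3606 × 0.445009 × 1.463 = 8.04735 kN.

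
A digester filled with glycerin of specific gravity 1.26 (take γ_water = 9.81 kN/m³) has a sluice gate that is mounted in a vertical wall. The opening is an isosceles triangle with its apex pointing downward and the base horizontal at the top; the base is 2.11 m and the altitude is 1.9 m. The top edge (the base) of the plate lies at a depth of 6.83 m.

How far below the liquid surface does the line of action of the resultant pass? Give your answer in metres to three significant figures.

γ = 1.26 × 9.81 = 12.3606 kN/m³.
With the apex down, the centroid sits h/3 = 1.9/3 = 0.633333 m below the base (the top edge), so the centroid depth is h_c = 6.83 + 0.633333 = 7.46333 m.
A = ½ × 2.11 × 1.9 = 2.0045 m².
Resultant F = γ·h_c·A = 12.3606 × 7.46333 × 2.0045 = 184.918 kN.
I_c = b·h³/36 = 2.11 × 1.9³/36 = 0.402014 m⁴.
Centre of pressure: y_p = y_c + I_c/(y_c·A) = 7.46333 + 0.402014/(7.46333 × 2.0045) = 7.46333 + 0.0268722 = 7.4902 m along the plane.

h_p = 7.49 m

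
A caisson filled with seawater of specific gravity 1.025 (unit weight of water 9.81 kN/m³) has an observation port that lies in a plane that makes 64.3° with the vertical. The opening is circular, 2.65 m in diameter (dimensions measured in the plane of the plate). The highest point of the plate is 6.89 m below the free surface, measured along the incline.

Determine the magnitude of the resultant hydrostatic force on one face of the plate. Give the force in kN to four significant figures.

γ = 1.025 × 9.81 = 10.05525 kN/m³.
The plate makes 64.3° with the vertical, i.e. θ = 90° − 64.3° = 25.7° to the horizontal. Measuring y along the incline from the free-surface line, vertical depth h = y·sinθ with sinθ = 0.433659.
The centroid is at the centre, 1.325 m below the top of the plate, so y_c = 6.89 + 1.325 = 8.215 m and h_c = 8.215 × 0.433659 = 3.56251 m.
A = π(1.325)² = 5.51546 m².
Resultant F = γ·h_c·A = 10.05525 × 3.56251 × 5.51546 = 197.574 kN.

F ≈ 197.6 kN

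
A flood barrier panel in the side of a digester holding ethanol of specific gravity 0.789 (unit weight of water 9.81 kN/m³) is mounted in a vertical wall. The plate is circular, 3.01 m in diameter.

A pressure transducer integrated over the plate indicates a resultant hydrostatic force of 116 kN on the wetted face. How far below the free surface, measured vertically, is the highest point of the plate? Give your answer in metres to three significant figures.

d_top ≈ 0.601 m

γ = 0.789 × 9.81 = 7.74009 kN/m³.
A = π(1.505)² = 7.11579 m².
From F = γ·h_c·A, the centroid depth is h_c = 116/(7.74009 × 7.11579) = 2.10615 m.
The centroid is at the centre, 1.505 m below the top of the plate, so the highest point sits at h_top = 2.10615 − 1.505 = 0.60115 m below the surface.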